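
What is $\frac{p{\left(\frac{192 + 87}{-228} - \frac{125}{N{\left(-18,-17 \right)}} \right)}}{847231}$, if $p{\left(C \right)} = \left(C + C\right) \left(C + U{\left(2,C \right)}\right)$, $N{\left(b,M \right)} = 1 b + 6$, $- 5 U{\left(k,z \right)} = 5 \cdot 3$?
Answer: $\frac{369944}{2752653519} \approx 0.0001344$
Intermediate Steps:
$U{\left(k,z \right)} = -3$ ($U{\left(k,z \right)} = - \frac{5 \cdot 3}{5} = \left(- \frac{1}{5}\right) 15 = -3$)
$N{\left(b,M \right)} = 6 + b$ ($N{\left(b,M \right)} = b + 6 = 6 + b$)
$p{\left(C \right)} = 2 C \left(-3 + C\right)$ ($p{\left(C \right)} = \left(C + C\right) \left(C - 3\right) = 2 C \left(-3 + C\right)$)
$\frac{p{\left(\frac{192 + 87}{-228} - \frac{125}{N{\left(-18,-17 \right)}} \right)}}{847231} = \frac{2 \left(\frac{192 + 87}{-228} - \frac{125}{6 - 18}\right) \left(-3 - \left(\frac{125}{6 - 18} - \frac{192 + 87}{-228}\right)\right)}{847231} = 2 \left(279 \left(- \frac{1}{228}\right) - \frac{125}{-12}\right) \left(-3 - \left(\frac{93}{76} + \frac{125}{-12}\right)\right) \frac{1}{847231} = 2 \left(- \frac{93}{76} - - \frac{125}{12}\right) \left(-3 - - \frac{524}{57}\right) \frac{1}{847231} = 2 \left(- \frac{93}{76} + \frac{125}{12}\right) \left(-3 + \left(- \frac{93}{76} + \frac{125}{12}\right)\right) \frac{1}{847231} = 2 \cdot \frac{524}{57} \left(-3 + \frac{524}{57}\right) \frac{1}{847231} = 2 \cdot \frac{524}{57} \cdot \frac{353}{57} \cdot \frac{1}{847231} = \frac{369944}{3249} \cdot \frac{1}{847231} = \frac{369944}{2752653519}$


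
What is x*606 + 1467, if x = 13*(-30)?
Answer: -234873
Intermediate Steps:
x = -390
x*606 + 1467 = -390*606 + 1467 = -236340 + 1467 = -234873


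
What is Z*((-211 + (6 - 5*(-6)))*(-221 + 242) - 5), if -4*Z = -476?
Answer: -437920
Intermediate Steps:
Z = 119 (Z = -1/4*(-476) = 119)
Z*((-211 + (6 - 5*(-6)))*(-221 + 242) - 5) = 119*((-211 + (6 - 5*(-6)))*(-221 + 242) - 5) = 119*((-211 + (6 + 30))*21 - 5) = 119*((-211 + 36)*21 - 5) = 119*(-175*21 - 5) = 119*(-3675 - 5) = 119*(-3680) = -437920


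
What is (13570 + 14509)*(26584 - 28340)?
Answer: -49306724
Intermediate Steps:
(13570 + 14509)*(26584 - 28340) = 28079*(-1756) = -49306724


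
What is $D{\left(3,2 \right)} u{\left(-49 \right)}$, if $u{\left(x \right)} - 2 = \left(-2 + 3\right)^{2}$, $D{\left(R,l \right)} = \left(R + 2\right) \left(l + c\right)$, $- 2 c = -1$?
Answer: $\frac{75}{2} \approx 37.5$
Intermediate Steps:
$c = \frac{1}{2}$ ($c = \left(- \frac{1}{2}\right) \left(-1\right) = \frac{1}{2} \approx 0.5$)
$D{\left(R,l \right)} = \left(\frac{1}{2} + l\right) \left(2 + R\right)$ ($D{\left(R,l \right)} = \left(R + 2\right) \left(l + \frac{1}{2}\right) = \left(2 + R\right) \left(\frac{1}{2} + l\right) = \left(\frac{1}{2} + l\right) \left(2 + R\right)$)
$u{\left(x \right)} = 3$ ($u{\left(x \right)} = 2 + \left(-2 + 3\right)^{2} = 2 + 1^{2} = 2 + 1 = 3$)
$D{\left(3,2 \right)} u{\left(-49 \right)} = \left(1 + \frac{1}{2} \cdot 3 + 2 \cdot 2 + 3 \cdot 2\right) 3 = \left(1 + \frac{3}{2} + 4 + 6\right) 3 = \frac{25}{2} \cdot 3 = \frac{75}{2}$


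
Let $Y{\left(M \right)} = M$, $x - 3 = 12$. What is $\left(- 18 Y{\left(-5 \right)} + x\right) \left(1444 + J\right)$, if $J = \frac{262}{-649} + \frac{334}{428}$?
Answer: $\frac{21063388395}{138886} \approx 1.5166 \cdot 10^{5}$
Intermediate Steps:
$x = 15$ ($x = 3 + 12 = 15$)
$J = \frac{52315}{138886}$ ($J = 262 \left(- \frac{1}{649}\right) + 334 \cdot \frac{1}{428} = - \frac{262}{649} + \frac{167}{214} = \frac{52315}{138886} \approx 0.37668$)
$\left(- 18 Y{\left(-5 \right)} + x\right) \left(1444 + J\right) = \left(\left(-18\right) \left(-5\right) + 15\right) \left(1444 + \frac{52315}{138886}\right) = \left(90 + 15\right) \frac{200603699}{138886} = 105 \cdot \frac{200603699}{138886} = \frac{21063388395}{138886}$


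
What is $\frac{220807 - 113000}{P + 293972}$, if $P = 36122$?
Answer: $\frac{107807}{330094} \approx 0.32659$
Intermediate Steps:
$\frac{220807 - 113000}{P + 293972} = \frac{220807 - 113000}{36122 + 293972} = \frac{107807}{330094}$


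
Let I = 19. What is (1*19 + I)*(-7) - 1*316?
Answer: -582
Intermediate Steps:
(1*19 + I)*(-7) - 1*316 = (1*19 + 19)*(-7) - 1*316 = (19 + 19)*(-7) - 316 = 38*(-7) - 316 = -266 - 316 = -582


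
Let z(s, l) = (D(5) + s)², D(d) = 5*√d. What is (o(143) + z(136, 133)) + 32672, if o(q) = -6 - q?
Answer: 51144 + 1360*√5 ≈ 54185.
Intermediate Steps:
z(s, l) = (s + 5*√5)² (z(s, l) = (5*√5 + s)² = (s + 5*√5)²)
(o(143) + z(136, 133)) + 32672 = ((-6 - 1*143) + (136 + 5*√5)²) + 32672 = ((-6 - 143) + (136 + 5*√5)²) + 32672 = (-149 + (136 + 5*√5)²) + 32672 = 32523 + (136 + 5*√5)²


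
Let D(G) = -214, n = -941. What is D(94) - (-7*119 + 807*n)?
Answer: 760006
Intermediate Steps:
D(94) - (-7*119 + 807*n) = -214 - (-7*119 + 807*(-941)) = -214 - (-833 - 759387) = -214 - 1*(-760220) = -214 + 760220 = 760006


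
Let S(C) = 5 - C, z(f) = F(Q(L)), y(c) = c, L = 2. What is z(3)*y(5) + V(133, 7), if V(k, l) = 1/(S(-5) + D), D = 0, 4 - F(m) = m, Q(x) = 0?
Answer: 201/10 ≈ 20.100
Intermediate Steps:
F(m) = 4 - m
z(f) = 4 (z(f) = 4 - 1*0 = 4 + 0 = 4)
V(k, l) = ⅒ (V(k, l) = 1/((5 - 1*(-5)) + 0) = 1/((5 + 5) + 0) = 1/(10 + 0) = 1/10 = ⅒)
z(3)*y(5) + V(133, 7) = 4*5 + ⅒ = 20 + ⅒ = 201/10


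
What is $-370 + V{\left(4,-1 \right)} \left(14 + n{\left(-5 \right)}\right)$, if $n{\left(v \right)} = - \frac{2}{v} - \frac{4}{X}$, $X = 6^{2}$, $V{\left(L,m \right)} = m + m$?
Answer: $- \frac{17936}{45} \approx -398.58$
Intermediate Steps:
$V{\left(L,m \right)} = 2 m$
$X = 36$
$n{\left(v \right)} = - \frac{1}{9} - \frac{2}{v}$ ($n{\left(v \right)} = - \frac{2}{v} - \frac{4}{36} = - \frac{2}{v} - \frac{1}{9} = - \frac{1}{9} - \frac{2}{v}$)
$-370 + V{\left(4,-1 \right)} \left(14 + n{\left(-5 \right)}\right) = -370 + 2 \left(-1\right) \left(14 + \frac{-18 - -5}{9 \left(-5\right)}\right) = -370 - 2 \left(14 + \frac{1}{9} \left(- \frac{1}{5}\right) \left(-18 + 5\right)\right) = -370 - 2 \left(14 + \frac{1}{9} \left(- \frac{1}{5}\right) \left(-13\right)\right) = -370 - 2 \left(14 + \frac{13}{45}\right) = -370 - \frac{1286}{45} = - \frac{17936}{45}$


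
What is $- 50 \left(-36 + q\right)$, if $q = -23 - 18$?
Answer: $3850$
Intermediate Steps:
$q = -41$ ($q = -23 - 18 = -41$)
$- 50 \left(-36 + q\right) = - 50 \left(-36 - 41\right) = \left(-50\right) \left(-77\right) = 3850$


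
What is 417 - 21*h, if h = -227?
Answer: 5184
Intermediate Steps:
417 - 21*h = 417 - 21*(-227) = 417 + 4767 = 5184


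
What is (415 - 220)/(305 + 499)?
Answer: 65/268 ≈ 0.24254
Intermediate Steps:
(415 - 220)/(305 + 499) = 195/804 = 195*(1/804) = 65/268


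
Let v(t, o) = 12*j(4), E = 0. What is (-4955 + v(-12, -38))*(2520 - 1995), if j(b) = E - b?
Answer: -2626575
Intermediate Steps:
j(b) = -b (j(b) = 0 - b = -b)
v(t, o) = -48 (v(t, o) = 12*(-1*4) = 12*(-4) = -48)
(-4955 + v(-12, -38))*(2520 - 1995) = (-4955 - 48)*(2520 - 1995) = -5003*525 = -2626575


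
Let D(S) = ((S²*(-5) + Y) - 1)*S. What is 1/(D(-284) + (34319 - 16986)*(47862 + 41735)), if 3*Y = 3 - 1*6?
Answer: 1/1667516889 ≈ 5.9969e-10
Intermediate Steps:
Y = -1 (Y = (3 - 1*6)/3 = (3 - 6)/3 = (⅓)*(-3) = -1)
D(S) = S*(-2 - 5*S²) (D(S) = ((S²*(-5) - 1) - 1)*S = ((-5*S² - 1) - 1)*S = ((-1 - 5*S²) - 1)*S = (-2 - 5*S²)*S = S*(-2 - 5*S²))
1/(D(-284) + (34319 - 16986)*(47862 + 41735)) = 1/(-1*(-284)*(2 + 5*(-284)²) + (34319 - 16986)*(47862 + 41735)) = 1/(-1*(-284)*(2 + 5*80656) + 17333*89597) = 1/(-1*(-284)*(2 + 403280) + 1552984801) = 1/(-1*(-284)*403282 + 1552984801) = 1/(114532088 + 1552984801) = 1/1667516889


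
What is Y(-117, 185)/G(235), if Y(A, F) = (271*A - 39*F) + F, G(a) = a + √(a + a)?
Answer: -38737/233 + 38737*√470/54755 ≈ -150.92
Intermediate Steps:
G(a) = a + √2*√a (G(a) = a + √(2*a) = a + √2*√a)
Y(A, F) = -38*F + 271*A (Y(A, F) = (-39*F + 271*A) + F = -38*F + 271*A)
Y(-117, 185)/G(235) = (-38*185 + 271*(-117))/(235 + √2*√235) = (-7030 - 31707)/(235 + √470) = -38737/(235 + √470)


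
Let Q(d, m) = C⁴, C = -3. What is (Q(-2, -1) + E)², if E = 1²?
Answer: 6724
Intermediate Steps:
Q(d, m) = 81 (Q(d, m) = (-3)⁴ = 81)
E = 1
(Q(-2, -1) + E)² = (81 + 1)² = 82² = 6724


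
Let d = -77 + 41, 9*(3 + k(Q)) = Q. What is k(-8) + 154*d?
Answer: -49931/9 ≈ -5547.9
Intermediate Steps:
k(Q) = -3 + Q/9
d = -36
k(-8) + 154*d = (-3 + (⅑)*(-8)) + 154*(-36) = (-3 - 8/9) - 5544 = -35/9 - 5544 = -49931/9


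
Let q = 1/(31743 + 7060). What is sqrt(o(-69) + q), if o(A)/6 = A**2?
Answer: sqrt(43011049500697)/38803 ≈ 169.01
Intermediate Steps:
q = 1/38803 ≈ 2.5771e-5
o(A) = 6*A**2
sqrt(o(-69) + q) = sqrt(6*(-69)**2 + 1/38803) = sqrt(6*4761 + 1/38803) = sqrt(28566 + 1/38803) = sqrt(1108446499/38803) = sqrt(43011049500697)/38803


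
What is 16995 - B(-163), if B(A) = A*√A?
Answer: 16995 + 163*I*√163 ≈ 16995.0 + 2081.0*I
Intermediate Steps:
B(A) = A^(3/2)
16995 - B(-163) = 16995 - (-163)^(3/2) = 16995 - (-163)*I*√163 = 16995 + 163*I*√163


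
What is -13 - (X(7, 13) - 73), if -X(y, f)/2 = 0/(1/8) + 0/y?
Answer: 60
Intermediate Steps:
X(y, f) = 0 (X(y, f) = -2*(0/(1/8) + 0/y) = -2*(0/(⅛) + 0) = -2*(0*8 + 0) = -2*(0 + 0) = -2*0 = 0)
-13 - (X(7, 13) - 73) = -13 - (0 - 73) = -13 - 1*(-73) = -13 + 73 = 60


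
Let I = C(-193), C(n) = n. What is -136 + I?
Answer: -329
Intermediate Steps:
I = -193
-136 + I = -136 - 193 = -329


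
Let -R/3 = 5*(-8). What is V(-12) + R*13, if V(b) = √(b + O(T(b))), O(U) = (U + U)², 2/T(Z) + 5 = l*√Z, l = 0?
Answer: 1560 + 2*I*√71/5 ≈ 1560.0 + 3.3705*I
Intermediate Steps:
R = 120 (R = -15*(-8) = -3*(-40) = 120)
T(Z) = -⅖ (T(Z) = 2/(-5 + 0*√Z) = 2/(-5 + 0) = 2/(-5) = 2*(-⅕) = -⅖)
O(U) = 4*U² (O(U) = (2*U)² = 4*U²)
V(b) = √(16/25 + b) (V(b) = √(b + 4*(-⅖)²) = √(b + 4*(4/25)) = √(b + 16/25) = √(16/25 + b))
V(-12) + R*13 = √(16 + 25*(-12))/5 + 120*13 = √(16 - 300)/5 + 1560 = √(-284)/5 + 1560 = (2*I*√71)/5 + 1560 = 2*I*√71/5 + 1560 = 1560 + 2*I*√71/5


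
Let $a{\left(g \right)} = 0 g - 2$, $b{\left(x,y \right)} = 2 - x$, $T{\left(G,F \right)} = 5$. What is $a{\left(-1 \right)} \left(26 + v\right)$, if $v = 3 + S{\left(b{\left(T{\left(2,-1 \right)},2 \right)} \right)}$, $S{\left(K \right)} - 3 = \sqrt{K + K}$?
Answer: $-64 - 2 i \sqrt{6} \approx -64.0 - 4.899 i$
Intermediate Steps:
$S{\left(K \right)} = 3 + \sqrt{2} \sqrt{K}$ ($S{\left(K \right)} = 3 + \sqrt{K + K} = 3 + \sqrt{2 K} = 3 + \sqrt{2} \sqrt{K}$)
$v = 6 + i \sqrt{6}$ ($v = 3 + \left(3 + \sqrt{2} \sqrt{2 - 5}\right) = 3 + \left(3 + \sqrt{2} \sqrt{-3}\right) = 3 + \left(3 + \sqrt{2} i \sqrt{3}\right) = 3 + \left(3 + i \sqrt{6}\right) = 6 + i \sqrt{6} \approx 6.0 + 2.4495 i$)
$a{\left(g \right)} = -2$ ($a{\left(g \right)} = 0 - 2 = -2$)
$a{\left(-1 \right)} \left(26 + v\right) = - 2 \left(26 + \left(6 + i \sqrt{6}\right)\right) = - 2 \left(32 + i \sqrt{6}\right) = -64 - 2 i \sqrt{6}$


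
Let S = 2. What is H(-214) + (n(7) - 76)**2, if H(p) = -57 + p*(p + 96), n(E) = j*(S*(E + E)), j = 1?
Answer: 27499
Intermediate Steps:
n(E) = 4*E (n(E) = 1*(2*(E + E)) = 1*(2*(2*E)) = 1*(4*E) = 4*E)
H(p) = -57 + p*(96 + p)
H(-214) + (n(7) - 76)**2 = (-57 + (-214)**2 + 96*(-214)) + (4*7 - 76)**2 = (-57 + 45796 - 20544) + (28 - 76)**2 = 25195 + (-48)**2 = 25195 + 2304 = 27499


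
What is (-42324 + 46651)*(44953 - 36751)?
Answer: 35490054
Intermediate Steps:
(-42324 + 46651)*(44953 - 36751) = 4327*8202 = 35490054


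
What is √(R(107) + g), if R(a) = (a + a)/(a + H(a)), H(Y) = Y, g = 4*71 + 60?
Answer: √345 ≈ 18.574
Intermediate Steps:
g = 344 (g = 284 + 60 = 344)
R(a) = 1 (R(a) = (a + a)/(a + a) = (2*a)/((2*a)) = (2*a)*(1/(2*a)) = 1)
√(R(107) + g) = √(1 + 344) = √345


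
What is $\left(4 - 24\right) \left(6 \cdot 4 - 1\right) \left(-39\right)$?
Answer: $17940$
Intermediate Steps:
$\left(4 - 24\right) \left(6 \cdot 4 - 1\right) \left(-39\right) = \left(4 - 24\right) \left(24 - 1\right) \left(-39\right) = \left(-20\right) 23 \left(-39\right) = \left(-460\right) \left(-39\right) = 17940$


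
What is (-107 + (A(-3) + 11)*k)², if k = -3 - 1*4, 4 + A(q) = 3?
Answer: 31329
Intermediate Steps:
A(q) = -1 (A(q) = -4 + 3 = -1)
k = -7 (k = -3 - 4 = -7)
(-107 + (A(-3) + 11)*k)² = (-107 + (-1 + 11)*(-7))² = (-107 + 10*(-7))² = (-107 - 70)² = (-177)² = 31329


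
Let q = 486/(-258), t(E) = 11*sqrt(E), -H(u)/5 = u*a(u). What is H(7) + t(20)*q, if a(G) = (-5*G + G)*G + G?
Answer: 6615 - 1782*sqrt(5)/43 ≈ 6522.3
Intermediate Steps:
a(G) = G - 4*G**2 (a(G) = (-4*G)*G + G = -4*G**2 + G = G - 4*G**2)
H(u) = -5*u**2*(1 - 4*u) (H(u) = -5*u*u*(1 - 4*u) = -5*u**2*(1 - 4*u))
q = -81/43 (q = 486*(-1/258) = -81/43 ≈ -1.8837)
H(7) + t(20)*q = 7**2*(-5 + 20*7) + (11*sqrt(20))*(-81/43) = 49*(-5 + 140) + (11*(2*sqrt(5)))*(-81/43) = 49*135 + (22*sqrt(5))*(-81/43) = 6615 - 1782*sqrt(5)/43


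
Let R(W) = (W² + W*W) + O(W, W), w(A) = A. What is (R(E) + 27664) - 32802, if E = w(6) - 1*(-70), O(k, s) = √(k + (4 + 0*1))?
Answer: 6414 + 4*√5 ≈ 6422.9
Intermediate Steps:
O(k, s) = √(4 + k) (O(k, s) = √(k + (4 + 0)) = √(k + 4) = √(4 + k))
E = 76 (E = 6 - 1*(-70) = 6 + 70 = 76)
R(W) = √(4 + W) + 2*W² (R(W) = (W² + W*W) + √(4 + W) = (W² + W²) + √(4 + W) = 2*W² + √(4 + W) = √(4 + W) + 2*W²)
(R(E) + 27664) - 32802 = ((√(4 + 76) + 2*76²) + 27664) - 32802 = ((√80 + 2*5776) + 27664) - 32802 = ((4*√5 + 11552) + 27664) - 32802 = ((11552 + 4*√5) + 27664) - 32802 = (39216 + 4*√5) - 32802 = 6414 + 4*√5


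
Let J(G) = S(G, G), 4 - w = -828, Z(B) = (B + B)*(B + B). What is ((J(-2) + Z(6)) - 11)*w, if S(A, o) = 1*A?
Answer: 108992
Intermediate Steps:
Z(B) = 4*B² (Z(B) = (2*B)*(2*B) = 4*B²)
w = 832 (w = 4 - 1*(-828) = 4 + 828 = 832)
S(A, o) = A
J(G) = G
((J(-2) + Z(6)) - 11)*w = ((-2 + 4*6²) - 11)*832 = ((-2 + 4*36) - 11)*832 = ((-2 + 144) - 11)*832 = (142 - 11)*832 = 131*832 = 108992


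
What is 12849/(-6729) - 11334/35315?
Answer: -176676307/79211545 ≈ -2.2304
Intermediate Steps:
12849/(-6729) - 11334/35315 = 12849*(-1/6729) - 11334*1/35315 = -4283/2243 - 11334/35315 = -176676307/79211545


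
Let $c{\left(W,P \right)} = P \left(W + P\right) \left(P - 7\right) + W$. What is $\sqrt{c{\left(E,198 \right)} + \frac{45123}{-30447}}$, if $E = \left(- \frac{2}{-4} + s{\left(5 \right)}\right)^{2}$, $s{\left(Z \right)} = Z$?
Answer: $\frac{\sqrt{3556454750424519}}{20298} \approx 2938.0$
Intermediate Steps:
$E = \frac{121}{4}$ ($E = \left(- \frac{2}{-4} + 5\right)^{2} = \left(\left(-2\right) \left(- \frac{1}{4}\right) + 5\right)^{2} = \left(\frac{1}{2} + 5\right)^{2} = \left(\frac{11}{2}\right)^{2} = \frac{121}{4} \approx 30.25$)
$c{\left(W,P \right)} = W + P \left(-7 + P\right) \left(P + W\right)$ ($c{\left(W,P \right)} = P \left(P + W\right) \left(-7 + P\right) + W = P \left(-7 + P\right) \left(P + W\right) + W = W + P \left(-7 + P\right) \left(P + W\right)$)
$\sqrt{c{\left(E,198 \right)} + \frac{45123}{-30447}} = \sqrt{\left(\frac{121}{4} + 198^{3} - 7 \cdot 198^{2} + \frac{121 \cdot 198^{2}}{4} - 1386 \cdot \frac{121}{4}\right) + \frac{45123}{-30447}} = \sqrt{\left(\frac{121}{4} + 7762392 - 274428 + \frac{121}{4} \cdot 39204 - \frac{83853}{2}\right) + 45123 \left(- \frac{1}{30447}\right)} = \sqrt{\left(\frac{121}{4} + 7762392 - 274428 + 1185921 - \frac{83853}{2}\right) - \frac{15041}{10149}} = \sqrt{\frac{34527955}{4} - \frac{15041}{10149}} = \sqrt{\frac{350424155131}{40596}} = \frac{\sqrt{3556454750424519}}{20298}$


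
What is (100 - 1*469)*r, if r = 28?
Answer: -10332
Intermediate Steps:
(100 - 1*469)*r = (100 - 1*469)*28 = (100 - 469)*28 = -369*28 = -10332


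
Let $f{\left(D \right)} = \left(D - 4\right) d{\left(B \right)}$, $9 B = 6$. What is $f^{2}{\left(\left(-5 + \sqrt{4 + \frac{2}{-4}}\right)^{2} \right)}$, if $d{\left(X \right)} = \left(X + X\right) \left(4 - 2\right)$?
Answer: $\frac{20272}{3} - \frac{15680 \sqrt{14}}{9} \approx 238.53$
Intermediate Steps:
$B = \frac{2}{3}$ ($B = \frac{1}{9} \cdot 6 = \frac{2}{3} \approx 0.66667$)
$d{\left(X \right)} = 4 X$ ($d{\left(X \right)} = 2 X 2 = 4 X$)
$f{\left(D \right)} = - \frac{32}{3} + \frac{8 D}{3}$ ($f{\left(D \right)} = \left(D - 4\right) 4 \cdot \frac{2}{3} = \left(-4 + D\right) \frac{8}{3} = - \frac{32}{3} + \frac{8 D}{3}$)
$f^{2}{\left(\left(-5 + \sqrt{4 + \frac{2}{-4}}\right)^{2} \right)} = \left(- \frac{32}{3} + \frac{8 \left(-5 + \sqrt{4 + \frac{2}{-4}}\right)^{2}}{3}\right)^{2} = \left(- \frac{32}{3} + \frac{8 \left(-5 + \sqrt{4 + 2 \left(- \frac{1}{4}\right)}\right)^{2}}{3}\right)^{2} = \left(- \frac{32}{3} + \frac{8 \left(-5 + \sqrt{4 - \frac{1}{2}}\right)^{2}}{3}\right)^{2} = \left(- \frac{32}{3} + \frac{8 \left(-5 + \sqrt{\frac{7}{2}}\right)^{2}}{3}\right)^{2} = \left(- \frac{32}{3} + \frac{8 \left(-5 + \frac{\sqrt{14}}{2}\right)^{2}}{3}\right)^{2}$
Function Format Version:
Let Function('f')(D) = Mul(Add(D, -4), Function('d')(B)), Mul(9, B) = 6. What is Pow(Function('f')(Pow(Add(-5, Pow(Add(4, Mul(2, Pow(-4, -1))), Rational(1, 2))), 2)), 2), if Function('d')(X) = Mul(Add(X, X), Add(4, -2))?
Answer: Add(Rational(20272, 3), Mul(Rational(-15680, 9), Pow(14, Rational(1, 2)))) ≈ 238.53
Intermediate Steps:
B = Rational(2, 3) (B = Mul(Rational(1, 9), 6) = Rational(2, 3) ≈ 0.66667)
Function('d')(X) = Mul(4, X) (Function('d')(X) = Mul(Mul(2, X), 2) = Mul(4, X))
Function('f')(D) = Add(Rational(-32, 3), Mul(Rational(8, 3), D)) (Function('f')(D) = Mul(Add(D, -4), Mul(4, Rational(2, 3))) = Mul(Add(-4, D), Rational(8, 3)) = Add(Rational(-32, 3), Mul(Rational(8, 3), D)))
Pow(Function('f')(Pow(Add(-5, Pow(Add(4, Mul(2, Pow(-4, -1))), Rational(1, 2))), 2)), 2) = Pow(Add(Rational(-32, 3), Mul(Rational(8, 3), Pow(Add(-5, Pow(Add(4, Mul(2, Pow(-4, -1))), Rational(1, 2))), 2))), 2) = Pow(Add(Rational(-32, 3), Mul(Rational(8, 3), Pow(Add(-5, Pow(Add(4, Mul(2, Rational(-1, 4))), Rational(1, 2))), 2))), 2) = Pow(Add(Rational(-32, 3), Mul(Rational(8, 3), Pow(Add(-5, Pow(Add(4, Rational(-1, 2)), Rational(1, 2))), 2))), 2) = Pow(Add(Rational(-32, 3), Mul(Rational(8, 3), Pow(Add(-5, Pow(Rational(7, 2), Rational(1, 2))), 2))), 2) = Pow(Add(Rational(-32, 3), Mul(Rational(8, 3), Pow(Add(-5, Mul(Rational(1, 2), Pow(14, Rational(1, 2)))), 2))), 2)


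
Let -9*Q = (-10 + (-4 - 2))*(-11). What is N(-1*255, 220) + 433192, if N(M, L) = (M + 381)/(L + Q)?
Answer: 390739751/902 ≈ 4.3319e+5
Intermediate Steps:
Q = -176/9 (Q = -(-10 + (-4 - 2))*(-11)/9 = -(-10 - 6)*(-11)/9 = -(-16)*(-11)/9 = -1/9*176 = -176/9 ≈ -19.556)
N(M, L) = (381 + M)/(-176/9 + L) (N(M, L) = (M + 381)/(L - 176/9) = (381 + M)/(-176/9 + L))
N(-1*255, 220) + 433192 = 9*(381 - 1*255)/(-176 + 9*220) + 433192 = 9*(381 - 255)/(-176 + 1980) + 433192 = 9*126/1804 + 433192 = 9*(1/1804)*126 + 433192 = 567/902 + 433192 = 390739751/902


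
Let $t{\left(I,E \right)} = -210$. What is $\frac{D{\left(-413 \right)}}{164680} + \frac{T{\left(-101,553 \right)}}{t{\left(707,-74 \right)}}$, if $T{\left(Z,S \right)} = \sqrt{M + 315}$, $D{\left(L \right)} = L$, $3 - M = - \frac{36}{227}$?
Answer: $- \frac{413}{164680} - \frac{\sqrt{16394394}}{47670} \approx -0.087446$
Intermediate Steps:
$M = \frac{717}{227}$ ($M = 3 - - \frac{36}{227} = 3 + \frac{36}{227} = \frac{717}{227} \approx 3.1586$)
$T{\left(Z,S \right)} = \frac{\sqrt{16394394}}{227}$ ($T{\left(Z,S \right)} = \sqrt{\frac{717}{227} + 315} = \sqrt{\frac{72222}{227}} = \frac{\sqrt{16394394}}{227}$)
$\frac{D{\left(-413 \right)}}{164680} + \frac{T{\left(-101,553 \right)}}{t{\left(707,-74 \right)}} = - \frac{413}{164680} + \frac{\frac{1}{227} \sqrt{16394394}}{-210} = \left(-413\right) \frac{1}{164680} + \frac{\sqrt{16394394}}{227} \left(- \frac{1}{210}\right) = - \frac{413}{164680} - \frac{\sqrt{16394394}}{47670}$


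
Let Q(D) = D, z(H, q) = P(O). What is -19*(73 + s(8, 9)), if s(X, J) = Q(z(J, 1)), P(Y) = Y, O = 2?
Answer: -1425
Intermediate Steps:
z(H, q) = 2
s(X, J) = 2
-19*(73 + s(8, 9)) = -19*(73 + 2) = -19*75 = -1425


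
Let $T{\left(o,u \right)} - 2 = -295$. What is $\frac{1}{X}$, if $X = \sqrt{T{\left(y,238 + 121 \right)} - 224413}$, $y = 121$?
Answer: $- \frac{i \sqrt{224706}}{224706} \approx - 0.0021096 i$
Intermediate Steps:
$T{\left(o,u \right)} = -293$ ($T{\left(o,u \right)} = 2 - 295 = -293$)
$X = i \sqrt{224706}$ ($X = \sqrt{-293 - 224413} = \sqrt{-224706} = i \sqrt{224706} \approx 474.03 i$)
$\frac{1}{X} = \frac{1}{i \sqrt{224706}} = - \frac{i \sqrt{224706}}{224706}$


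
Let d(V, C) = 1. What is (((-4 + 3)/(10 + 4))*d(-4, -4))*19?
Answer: -19/14 ≈ -1.3571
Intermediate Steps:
(((-4 + 3)/(10 + 4))*d(-4, -4))*19 = (((-4 + 3)/(10 + 4))*1)*19 = (-1/14*1)*19 = (-1*1/14*1)*19 = -1/14*1*19 = -1/14*19 = -19/14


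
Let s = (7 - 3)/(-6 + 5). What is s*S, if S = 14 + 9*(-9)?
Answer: 268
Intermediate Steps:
S = -67 (S = 14 - 81 = -67)
s = -4 (s = 4/(-1) = 4*(-1) = -4)
s*S = -4*(-67) = 268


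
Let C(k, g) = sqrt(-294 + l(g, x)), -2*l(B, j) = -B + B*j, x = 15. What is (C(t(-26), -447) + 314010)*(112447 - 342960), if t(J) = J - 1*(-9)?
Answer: -72383387130 - 2074617*sqrt(35) ≈ -7.2396e+10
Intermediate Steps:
l(B, j) = B/2 - B*j/2 (l(B, j) = -(-B + B*j)/2 = B/2 - B*j/2)
t(J) = 9 + J (t(J) = J + 9 = 9 + J)
C(k, g) = sqrt(-294 - 7*g) (C(k, g) = sqrt(-294 + g*(1 - 1*15)/2) = sqrt(-294 + g*(1 - 15)/2) = sqrt(-294 + (1/2)*g*(-14)) = sqrt(-294 - 7*g))
(C(t(-26), -447) + 314010)*(112447 - 342960) = (sqrt(-294 - 7*(-447)) + 314010)*(112447 - 342960) = (sqrt(-294 + 3129) + 314010)*(-230513) = (sqrt(2835) + 314010)*(-230513) = (9*sqrt(35) + 314010)*(-230513) = (314010 + 9*sqrt(35))*(-230513) = -72383387130 - 2074617*sqrt(35)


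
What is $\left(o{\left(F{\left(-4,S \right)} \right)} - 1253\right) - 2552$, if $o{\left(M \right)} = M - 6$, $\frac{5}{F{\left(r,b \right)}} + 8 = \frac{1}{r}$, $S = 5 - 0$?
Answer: $- \frac{125783}{33} \approx -3811.6$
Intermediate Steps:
$S = 5$ ($S = 5 + 0 = 5$)
$F{\left(r,b \right)} = \frac{5}{-8 + \frac{1}{r}}$
$o{\left(M \right)} = -6 + M$ ($o{\left(M \right)} = M - 6 = -6 + M$)
$\left(o{\left(F{\left(-4,S \right)} \right)} - 1253\right) - 2552 = \left(\left(-6 - - \frac{20}{-1 + 8 \left(-4\right)}\right) - 1253\right) - 2552 = \left(\left(-6 - - \frac{20}{-1 - 32}\right) - 1253\right) - 2552 = \left(\left(-6 - - \frac{20}{-33}\right) - 1253\right) - 2552 = \left(\left(-6 - \left(-20\right) \left(- \frac{1}{33}\right)\right) - 1253\right) - 2552 = \left(\left(-6 - \frac{20}{33}\right) - 1253\right) - 2552 = \left(- \frac{218}{33} - 1253\right) - 2552 = - \frac{41567}{33} - 2552 = - \frac{125783}{33}$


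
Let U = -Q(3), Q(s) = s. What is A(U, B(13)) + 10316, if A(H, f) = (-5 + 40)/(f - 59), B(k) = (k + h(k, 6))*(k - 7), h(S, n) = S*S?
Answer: 10656463/1033 ≈ 10316.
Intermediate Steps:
h(S, n) = S²
U = -3 (U = -1*3 = -3)
B(k) = (-7 + k)*(k + k²) (B(k) = (k + k²)*(k - 7) = (k + k²)*(-7 + k) = (-7 + k)*(k + k²))
A(H, f) = 35/(-59 + f)
A(U, B(13)) + 10316 = 35/(-59 + 13*(-7 + 13² - 6*13)) + 10316 = 35/(-59 + 13*(-7 + 169 - 78)) + 10316 = 35/(-59 + 13*84) + 10316 = 35/(-59 + 1092) + 10316 = 35/1033 + 10316 = 10656463/1033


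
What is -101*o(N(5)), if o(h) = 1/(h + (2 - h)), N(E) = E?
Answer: -101/2 ≈ -50.500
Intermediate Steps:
o(h) = ½ (o(h) = 1/2 = ½)
-101*o(N(5)) = -101*½ = -101/2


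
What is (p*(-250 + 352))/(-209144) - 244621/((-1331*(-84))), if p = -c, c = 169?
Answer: -236700659/112418922 ≈ -2.1055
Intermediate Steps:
p = -169 (p = -1*169 = -169)
(p*(-250 + 352))/(-209144) - 244621/((-1331*(-84))) = -169*(-250 + 352)/(-209144) - 244621/((-1331*(-84))) = -169*102*(-1/209144) - 244621/111804 = -17238*(-1/209144) - 244621*1/111804 = 663/8044 - 244621/111804 = -236700659/112418922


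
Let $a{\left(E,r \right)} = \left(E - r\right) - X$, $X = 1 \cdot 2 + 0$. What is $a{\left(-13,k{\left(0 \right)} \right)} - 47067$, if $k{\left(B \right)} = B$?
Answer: $-47082$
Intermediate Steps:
$X = 2$ ($X = 2 + 0 = 2$)
$a{\left(E,r \right)} = -2 + E - r$ ($a{\left(E,r \right)} = \left(E - r\right) - 2 = -2 + E - r$)
$a{\left(-13,k{\left(0 \right)} \right)} - 47067 = \left(-2 - 13 - 0\right) - 47067 = \left(-2 - 13 + 0\right) - 47067 = -15 - 47067 = -47082$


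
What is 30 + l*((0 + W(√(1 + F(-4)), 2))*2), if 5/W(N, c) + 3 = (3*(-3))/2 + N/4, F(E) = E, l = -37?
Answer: 23830/301 + 1480*I*√3/903 ≈ 79.169 + 2.8388*I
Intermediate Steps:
W(N, c) = 5/(-15/2 + N/4) (W(N, c) = 5/(-3 + ((3*(-3))/2 + N/4)) = 5/(-3 + (-9*½ + N*(¼))) = 5/(-3 + (-9/2 + N/4)) = 5/(-15/2 + N/4))
30 + l*((0 + W(√(1 + F(-4)), 2))*2) = 30 - 37*(0 + 20/(-30 + √(1 - 4)))*2 = 30 - 37*(0 + 20/(-30 + √(-3)))*2 = 30 - 37*(0 + 20/(-30 + I*√3))*2 = 30 - 37*20/(-30 + I*√3)*2 = 30 - 1480/(-30 + I*√3)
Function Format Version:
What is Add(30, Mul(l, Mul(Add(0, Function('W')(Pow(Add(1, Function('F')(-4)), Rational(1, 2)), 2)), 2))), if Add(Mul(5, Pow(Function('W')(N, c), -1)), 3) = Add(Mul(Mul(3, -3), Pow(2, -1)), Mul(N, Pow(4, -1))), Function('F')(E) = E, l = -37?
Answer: Add(Rational(23830, 301), Mul(Rational(1480, 903), I, Pow(3, Rational(1, 2)))) ≈ Add(79.169, Mul(2.8388, I))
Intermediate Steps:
Function('W')(N, c) = Mul(5, Pow(Add(Rational(-15, 2), Mul(Rational(1, 4), N)), -1)) (Function('W')(N, c) = Mul(5, Pow(Add(-3, Add(Mul(Mul(3, -3), Pow(2, -1)), Mul(N, Pow(4, -1)))), -1)) = Mul(5, Pow(Add(-3, Add(Mul(-9, Rational(1, 2)), Mul(N, Rational(1, 4)))), -1)) = Mul(5, Pow(Add(-3, Add(Rational(-9, 2), Mul(Rational(1, 4), N))), -1)) = Mul(5, Pow(Add(Rational(-15, 2), Mul(Rational(1, 4), N)), -1)))
Add(30, Mul(l, Mul(Add(0, Function('W')(Pow(Add(1, Function('F')(-4)), Rational(1, 2)), 2)), 2))) = Add(30, Mul(-37, Mul(Add(0, Mul(20, Pow(Add(-30, Pow(Add(1, -4), Rational(1, 2))), -1))), 2))) = Add(30, Mul(-37, Mul(Add(0, Mul(20, Pow(Add(-30, Pow(-3, Rational(1, 2))), -1))), 2))) = Add(30, Mul(-37, Mul(Add(0, Mul(20, Pow(Add(-30, Mul(I, Pow(3, Rational(1, 2)))), -1))), 2))) = Add(30, Mul(-37, Mul(Mul(20, Pow(Add(-30, Mul(I, Pow(3, Rational(1, 2)))), -1)), 2))) = Add(30, Mul(-37, Mul(40, Pow(Add(-30, Mul(I, Pow(3, Rational(1, 2)))), -1)))) = Add(30, Mul(-1480, Pow(Add(-30, Mul(I, Pow(3, Rational(1, 2)))), -1)))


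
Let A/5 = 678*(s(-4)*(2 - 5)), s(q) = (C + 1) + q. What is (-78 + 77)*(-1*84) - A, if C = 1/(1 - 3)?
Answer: -35511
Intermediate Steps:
C = -1/2 (C = 1/(-2) = -1/2 ≈ -0.50000)
s(q) = 1/2 + q (s(q) = (-1/2 + 1) + q = 1/2 + q)
A = 35595 (A = 5*(678*((1/2 - 4)*(2 - 5))) = 5*(678*(-7/2*(-3))) = 5*(678*(21/2)) = 5*7119 = 35595)
(-78 + 77)*(-1*84) - A = (-78 + 77)*(-1*84) - 1*35595 = -1*(-84) - 35595 = 84 - 35595 = -35511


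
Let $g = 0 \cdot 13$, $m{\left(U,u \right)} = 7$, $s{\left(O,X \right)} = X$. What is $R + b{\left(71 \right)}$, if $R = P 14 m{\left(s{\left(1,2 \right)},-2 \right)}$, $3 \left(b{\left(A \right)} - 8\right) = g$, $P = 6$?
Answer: $596$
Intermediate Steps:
$g = 0$
$b{\left(A \right)} = 8$ ($b{\left(A \right)} = 8 + \frac{1}{3} \cdot 0 = 8 + 0 = 8$)
$R = 588$ ($R = 6 \cdot 14 \cdot 7 = 84 \cdot 7 = 588$)
$R + b{\left(71 \right)} = 588 + 8 = 596$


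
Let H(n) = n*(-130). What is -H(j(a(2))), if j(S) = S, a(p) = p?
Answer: 260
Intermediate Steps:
H(n) = -130*n
-H(j(a(2))) = -(-130)*2 = -1*(-260) = 260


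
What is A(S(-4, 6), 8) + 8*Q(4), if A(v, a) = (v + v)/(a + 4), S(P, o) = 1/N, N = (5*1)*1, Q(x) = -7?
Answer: -1679/30 ≈ -55.967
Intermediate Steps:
N = 5 (N = 5*1 = 5)
S(P, o) = ⅕ (S(P, o) = 1/5 = ⅕)
A(v, a) = 2*v/(4 + a) (A(v, a) = (2*v)/(4 + a) = 2*v/(4 + a))
A(S(-4, 6), 8) + 8*Q(4) = 2*(⅕)/(4 + 8) + 8*(-7) = 2*(⅕)/12 - 56 = 2*(⅕)*(1/12) - 56 = 1/30 - 56 = -1679/30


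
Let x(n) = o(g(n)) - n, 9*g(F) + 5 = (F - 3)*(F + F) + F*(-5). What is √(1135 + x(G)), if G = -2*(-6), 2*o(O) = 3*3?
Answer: √4510/2 ≈ 33.578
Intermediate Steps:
g(F) = -5/9 - 5*F/9 + 2*F*(-3 + F)/9 (g(F) = -5/9 + ((F - 3)*(F + F) + F*(-5))/9 = -5/9 + ((-3 + F)*(2*F) - 5*F)/9 = -5/9 + (2*F*(-3 + F) - 5*F)/9 = -5/9 + (-5*F + 2*F*(-3 + F))/9 = -5/9 + (-5*F/9 + 2*F*(-3 + F)/9) = -5/9 - 5*F/9 + 2*F*(-3 + F)/9)
o(O) = 9/2 (o(O) = (3*3)/2 = (½)*9 = 9/2)
G = 12
x(n) = 9/2 - n
√(1135 + x(G)) = √(1135 + (9/2 - 1*12)) = √(1135 + (9/2 - 12)) = √(1135 - 15/2) = √(2255/2) = √4510/2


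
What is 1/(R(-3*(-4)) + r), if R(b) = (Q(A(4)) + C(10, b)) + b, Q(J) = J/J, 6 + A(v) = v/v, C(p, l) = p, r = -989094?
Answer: -1/989071 ≈ -1.0110e-6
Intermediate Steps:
A(v) = -5 (A(v) = -6 + v/v = -6 + 1 = -5)
Q(J) = 1
R(b) = 11 + b (R(b) = (1 + 10) + b = 11 + b)
1/(R(-3*(-4)) + r) = 1/((11 - 3*(-4)) - 989094) = 1/((11 + 12) - 989094) = 1/(23 - 989094) = 1/(-989071) = -1/989071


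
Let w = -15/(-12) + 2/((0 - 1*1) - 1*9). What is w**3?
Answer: 9261/8000 ≈ 1.1576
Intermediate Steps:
w = 21/20 (w = -15*(-1/12) + 2/((0 - 1) - 9) = 5/4 + 2/(-1 - 9) = 5/4 + 2/(-10) = 5/4 + 2*(-1/10) = 5/4 - 1/5 = 21/20 ≈ 1.0500)
w**3 = (21/20)**3 = 9261/8000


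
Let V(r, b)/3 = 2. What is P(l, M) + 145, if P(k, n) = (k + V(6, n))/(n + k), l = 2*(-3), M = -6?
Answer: 145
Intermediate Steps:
V(r, b) = 6 (V(r, b) = 3*2 = 6)
l = -6
P(k, n) = (6 + k)/(k + n) (P(k, n) = (k + 6)/(n + k) = (6 + k)/(k + n))
P(l, M) + 145 = (6 - 6)/(-6 - 6) + 145 = 0/(-12) + 145 = -1/12*0 + 145 = 0 + 145 = 145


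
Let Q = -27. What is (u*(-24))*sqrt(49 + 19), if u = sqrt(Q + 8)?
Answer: -48*I*sqrt(323) ≈ -862.67*I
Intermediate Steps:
u = I*sqrt(19) (u = sqrt(-27 + 8) = sqrt(-19) = I*sqrt(19) ≈ 4.3589*I)
(u*(-24))*sqrt(49 + 19) = ((I*sqrt(19))*(-24))*sqrt(49 + 19) = (-24*I*sqrt(19))*sqrt(68) = (-24*I*sqrt(19))*(2*sqrt(17)) = -48*I*sqrt(323)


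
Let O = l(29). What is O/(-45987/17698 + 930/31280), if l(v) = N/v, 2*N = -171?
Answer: 262956884/229102291 ≈ 1.1478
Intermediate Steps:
N = -171/2 (N = (½)*(-171) = -171/2 ≈ -85.500)
l(v) = -171/(2*v)
O = -171/58 (O = -171/2/29 = -171/2*1/29 = -171/58 ≈ -2.9483)
O/(-45987/17698 + 930/31280) = -171/(58*(-45987/17698 + 930/31280)) = -171/(58*(-45987*1/17698 + 930*(1/31280))) = -171/(58*(-45987/17698 + 93/3128)) = -171/(58*(-71100711/27679672)) = -171/58*(-27679672/71100711) = 262956884/229102291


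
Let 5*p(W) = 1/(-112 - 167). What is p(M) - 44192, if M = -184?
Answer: -61647841/1395 ≈ -44192.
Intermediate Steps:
p(W) = -1/1395 (p(W) = 1/(5*(-112 - 167)) = (⅕)/(-279) = (⅕)*(-1/279) = -1/1395)
p(M) - 44192 = -1/1395 - 44192 = -61647841/1395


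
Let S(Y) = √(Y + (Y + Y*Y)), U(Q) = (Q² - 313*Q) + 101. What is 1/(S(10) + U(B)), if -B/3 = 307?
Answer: 227323/258378731621 - 2*√30/1291893658105 ≈ 8.7980e-7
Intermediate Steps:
B = -921 (B = -3*307 = -921)
U(Q) = 101 + Q² - 313*Q
S(Y) = √(Y² + 2*Y) (S(Y) = √(Y + (Y + Y²)) = √(Y² + 2*Y))
1/(S(10) + U(B)) = 1/(√(10*(2 + 10)) + (101 + (-921)² - 313*(-921))) = 1/(√(10*12) + (101 + 848241 + 288273)) = 1/(√120 + 1136615) = 1/(2*√30 + 1136615) = 1/(1136615 + 2*√30)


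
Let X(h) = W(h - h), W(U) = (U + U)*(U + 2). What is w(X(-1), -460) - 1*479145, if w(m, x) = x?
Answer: -479605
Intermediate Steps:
W(U) = 2*U*(2 + U) (W(U) = (2*U)*(2 + U) = 2*U*(2 + U))
X(h) = 0 (X(h) = 2*(h - h)*(2 + (h - h)) = 2*0*(2 + 0) = 2*0*2 = 0)
w(X(-1), -460) - 1*479145 = -460 - 1*479145 = -460 - 479145 = -479605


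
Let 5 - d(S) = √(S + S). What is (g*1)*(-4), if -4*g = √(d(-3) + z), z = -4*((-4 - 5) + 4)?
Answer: √(25 - I*√6) ≈ 5.006 - 0.24466*I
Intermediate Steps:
d(S) = 5 - √2*√S (d(S) = 5 - √(S + S) = 5 - √(2*S) = 5 - √2*√S)
z = 20 (z = -4*(-9 + 4) = -4*(-5) = 20)
g = -√(25 - I*√6)/4 (g = -√((5 - √2*√(-3)) + 20)/4 = -√((5 - √2*I*√3) + 20)/4 = -√((5 - I*√6) + 20)/4 = -√(25 - I*√6)/4 ≈ -1.2515 + 0.061164*I)
(g*1)*(-4) = (-√(25 - I*√6)/4*1)*(-4) = -√(25 - I*√6)/4*(-4) = √(25 - I*√6)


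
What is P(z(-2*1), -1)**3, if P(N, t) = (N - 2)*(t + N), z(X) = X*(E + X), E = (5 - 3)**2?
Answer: 27000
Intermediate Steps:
E = 4 (E = 2**2 = 4)
z(X) = X*(4 + X)
P(N, t) = (-2 + N)*(N + t)
P(z(-2*1), -1)**3 = (((-2*1)*(4 - 2*1))**2 - 2*(-2*1)*(4 - 2*1) - 2*(-1) + ((-2*1)*(4 - 2*1))*(-1))**3 = ((-2*(4 - 2))**2 - (-4)*(4 - 2) + 2 - 2*(4 - 2)*(-1))**3 = ((-2*2)**2 - (-4)*2 + 2 - 2*2*(-1))**3 = ((-4)**2 - 2*(-4) + 2 - 4*(-1))**3 = (16 + 8 + 2 + 4)**3 = 30**3 = 27000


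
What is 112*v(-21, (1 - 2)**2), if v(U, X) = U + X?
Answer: -2240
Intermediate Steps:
112*v(-21, (1 - 2)**2) = 112*(-21 + (1 - 2)**2) = 112*(-21 + (-1)**2) = 112*(-21 + 1) = 112*(-20) = -2240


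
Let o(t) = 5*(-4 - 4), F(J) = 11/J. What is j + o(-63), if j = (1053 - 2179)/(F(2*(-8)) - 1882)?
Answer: -1186904/30123 ≈ -39.402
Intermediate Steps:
o(t) = -40 (o(t) = 5*(-8) = -40)
j = 18016/30123 (j = (1053 - 2179)/(11/((2*(-8))) - 1882) = -1126/(11/(-16) - 1882) = -1126/(11*(-1/16) - 1882) = -1126/(-11/16 - 1882) = -1126/(-30123/16) = -1126*(-16/30123) = 18016/30123 ≈ 0.59808)
j + o(-63) = 18016/30123 - 40 = -1186904/30123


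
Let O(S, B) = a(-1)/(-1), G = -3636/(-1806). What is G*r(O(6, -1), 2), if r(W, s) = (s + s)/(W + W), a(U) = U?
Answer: 1212/301 ≈ 4.0266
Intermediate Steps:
G = 606/301 (G = -3636*(-1/1806) = 606/301 ≈ 2.0133)
O(S, B) = 1 (O(S, B) = -1/(-1) = -1*(-1) = 1)
r(W, s) = s/W (r(W, s) = (2*s)/((2*W)) = (2*s)*(1/(2*W)) = s/W)
G*r(O(6, -1), 2) = 606*(2/1)/301 = 606*(2*1)/301 = (606/301)*2 = 1212/301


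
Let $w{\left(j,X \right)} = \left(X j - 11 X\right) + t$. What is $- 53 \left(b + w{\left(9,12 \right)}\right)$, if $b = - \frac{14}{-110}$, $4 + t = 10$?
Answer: $\frac{52099}{55} \approx 947.25$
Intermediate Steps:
$t = 6$ ($t = -4 + 10 = 6$)
$w{\left(j,X \right)} = 6 - 11 X + X j$ ($w{\left(j,X \right)} = \left(X j - 11 X\right) + 6 = \left(- 11 X + X j\right) + 6 = 6 - 11 X + X j$)
$b = \frac{7}{55}$ ($b = \left(-14\right) \left(- \frac{1}{110}\right) = \frac{7}{55} \approx 0.12727$)
$- 53 \left(b + w{\left(9,12 \right)}\right) = - 53 \left(\frac{7}{55} + \left(6 - 132 + 12 \cdot 9\right)\right) = - 53 \left(\frac{7}{55} + \left(6 - 132 + 108\right)\right) = - 53 \left(\frac{7}{55} - 18\right) = \left(-53\right) \left(- \frac{983}{55}\right) = \frac{52099}{55}$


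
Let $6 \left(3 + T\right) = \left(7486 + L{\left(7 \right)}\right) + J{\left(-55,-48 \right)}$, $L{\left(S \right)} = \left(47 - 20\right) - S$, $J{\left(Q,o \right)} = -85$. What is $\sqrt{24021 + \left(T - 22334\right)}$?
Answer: $\frac{5 \sqrt{4206}}{6} \approx 54.045$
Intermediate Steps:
$L{\left(S \right)} = 27 - S$
$T = \frac{7403}{6}$ ($T = -3 + \frac{\left(7486 + \left(27 - 7\right)\right) - 85}{6} = -3 + \frac{\left(7486 + 20\right) - 85}{6} = -3 + \frac{7506 - 85}{6} = -3 + \frac{1}{6} \cdot 7421 = -3 + \frac{7421}{6} = \frac{7403}{6} \approx 1233.8$)
$\sqrt{24021 + \left(T - 22334\right)} = \sqrt{24021 + \left(\frac{7403}{6} - 22334\right)} = \sqrt{24021 - \frac{126601}{6}} = \sqrt{\frac{17525}{6}} = \frac{5 \sqrt{4206}}{6}$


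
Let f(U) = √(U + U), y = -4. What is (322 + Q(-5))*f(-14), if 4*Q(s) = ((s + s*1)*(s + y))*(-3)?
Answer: 509*I*√7 ≈ 1346.7*I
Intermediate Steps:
Q(s) = -3*s*(-4 + s)/2 (Q(s) = (((s + s*1)*(s - 4))*(-3))/4 = (((s + s)*(-4 + s))*(-3))/4 = (((2*s)*(-4 + s))*(-3))/4 = ((2*s*(-4 + s))*(-3))/4 = (-6*s*(-4 + s))/4 = -3*s*(-4 + s)/2)
f(U) = √2*√U (f(U) = √(2*U) = √2*√U)
(322 + Q(-5))*f(-14) = (322 + (3/2)*(-5)*(4 - 1*(-5)))*(√2*√(-14)) = (322 + (3/2)*(-5)*(4 + 5))*(√2*(I*√14)) = (322 + (3/2)*(-5)*9)*(2*I*√7) = (322 - 135/2)*(2*I*√7) = 509*(2*I*√7)/2 = 509*I*√7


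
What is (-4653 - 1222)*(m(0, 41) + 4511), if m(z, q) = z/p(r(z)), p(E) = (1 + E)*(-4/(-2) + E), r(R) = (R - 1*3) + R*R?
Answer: -26502125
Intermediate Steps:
r(R) = -3 + R + R² (r(R) = (R - 3) + R² = (-3 + R) + R² = -3 + R + R²)
p(E) = (1 + E)*(2 + E) (p(E) = (1 + E)*(-4*(-½) + E) = (1 + E)*(2 + E))
m(z, q) = z/(-7 + (-3 + z + z²)² + 3*z + 3*z²) (m(z, q) = z/(2 + (-3 + z + z²)² + 3*(-3 + z + z²)) = z/(2 + (-3 + z + z²)² + (-9 + 3*z + 3*z²)) = z/(-7 + (-3 + z + z²)² + 3*z + 3*z²))
(-4653 - 1222)*(m(0, 41) + 4511) = (-4653 - 1222)*(0/(-7 + (-3 + 0 + 0²)² + 3*0 + 3*0²) + 4511) = -5875*(0/(-7 + (-3 + 0 + 0)² + 0 + 3*0) + 4511) = -5875*(0/(-7 + (-3)² + 0 + 0) + 4511) = -5875*(0/(-7 + 9 + 0 + 0) + 4511) = -5875*(0/2 + 4511) = -5875*(0*(½) + 4511) = -5875*(0 + 4511) = -5875*4511 = -26502125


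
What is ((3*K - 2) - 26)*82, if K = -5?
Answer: -3526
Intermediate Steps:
((3*K - 2) - 26)*82 = ((3*(-5) - 2) - 26)*82 = ((-15 - 2) - 26)*82 = (-17 - 26)*82 = -43*82 = -3526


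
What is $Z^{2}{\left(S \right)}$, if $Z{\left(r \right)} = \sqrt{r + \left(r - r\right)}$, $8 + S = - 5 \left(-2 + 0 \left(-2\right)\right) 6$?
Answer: $52$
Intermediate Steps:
$S = 52$ ($S = -8 + - 5 \left(-2 + 0 \left(-2\right)\right) 6 = -8 + - 5 \left(-2 + 0\right) 6 = -8 + \left(-5\right) \left(-2\right) 6 = -8 + 10 \cdot 6 = -8 + 60 = 52$)
$Z{\left(r \right)} = \sqrt{r}$ ($Z{\left(r \right)} = \sqrt{r + 0} = \sqrt{r}$)
$Z^{2}{\left(S \right)} = \left(\sqrt{52}\right)^{2} = \left(2 \sqrt{13}\right)^{2} = 52$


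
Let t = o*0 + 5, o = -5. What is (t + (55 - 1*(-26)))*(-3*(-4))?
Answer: 1032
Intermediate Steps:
t = 5 (t = -5*0 + 5 = 0 + 5 = 5)
(t + (55 - 1*(-26)))*(-3*(-4)) = (5 + (55 - 1*(-26)))*(-3*(-4)) = (5 + (55 + 26))*12 = (5 + 81)*12 = 86*12 = 1032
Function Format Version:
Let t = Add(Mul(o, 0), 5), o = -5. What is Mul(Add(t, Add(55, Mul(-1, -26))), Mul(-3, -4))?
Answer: 1032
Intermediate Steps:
t = 5 (t = Add(Mul(-5, 0), 5) = Add(0, 5) = 5)
Mul(Add(t, Add(55, Mul(-1, -26))), Mul(-3, -4)) = Mul(Add(5, Add(55, Mul(-1, -26))), Mul(-3, -4)) = Mul(Add(5, Add(55, 26)), 12) = Mul(Add(5, 81), 12) = Mul(86, 12) = 1032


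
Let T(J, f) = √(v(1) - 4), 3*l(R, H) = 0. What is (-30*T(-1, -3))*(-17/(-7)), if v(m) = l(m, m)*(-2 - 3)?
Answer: -1020*I/7 ≈ -145.71*I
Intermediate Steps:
l(R, H) = 0 (l(R, H) = (⅓)*0 = 0)
v(m) = 0 (v(m) = 0*(-2 - 3) = 0*(-5) = 0)
T(J, f) = 2*I (T(J, f) = √(0 - 4) = √(-4) = 2*I)
(-30*T(-1, -3))*(-17/(-7)) = (-60*I)*(-17/(-7)) = (-60*I)*(-17*(-⅐)) = -60*I*(17/7) = -1020*I/7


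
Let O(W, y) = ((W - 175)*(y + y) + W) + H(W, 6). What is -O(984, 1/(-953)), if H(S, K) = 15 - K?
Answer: -944711/953 ≈ -991.30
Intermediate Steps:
O(W, y) = 9 + W + 2*y*(-175 + W) (O(W, y) = ((W - 175)*(y + y) + W) + (15 - 1*6) = ((-175 + W)*(2*y) + W) + (15 - 6) = (2*y*(-175 + W) + W) + 9 = (W + 2*y*(-175 + W)) + 9 = 9 + W + 2*y*(-175 + W))
-O(984, 1/(-953)) = -(9 + 984 - 350/(-953) + 2*984/(-953)) = -(9 + 984 - 350*(-1/953) + 2*984*(-1/953)) = -(9 + 984 + 350/953 - 1968/953) = -1*944711/953 = -944711/953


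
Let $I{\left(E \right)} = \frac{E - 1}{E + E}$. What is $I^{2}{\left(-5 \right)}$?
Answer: $\frac{9}{25} \approx 0.36$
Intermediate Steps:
$I{\left(E \right)} = \frac{-1 + E}{2 E}$
$I^{2}{\left(-5 \right)} = \left(\frac{-1 - 5}{2 \left(-5\right)}\right)^{2} = \left(\frac{1}{2} \left(- \frac{1}{5}\right) \left(-6\right)\right)^{2} = \left(\frac{3}{5}\right)^{2} = \frac{9}{25}$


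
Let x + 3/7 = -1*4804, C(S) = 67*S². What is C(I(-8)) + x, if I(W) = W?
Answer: -3615/7 ≈ -516.43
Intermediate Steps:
x = -33631/7 (x = -3/7 - 1*4804 = -3/7 - 4804 = -33631/7 ≈ -4804.4)
C(I(-8)) + x = 67*(-8)² - 33631/7 = 67*64 - 33631/7 = 4288 - 33631/7 = -3615/7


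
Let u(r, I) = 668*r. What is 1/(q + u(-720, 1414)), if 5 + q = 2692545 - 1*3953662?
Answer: -1/1742082 ≈ -5.7403e-7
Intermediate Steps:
q = -1261122 (q = -5 + (2692545 - 1*3953662) = -5 + (2692545 - 3953662) = -5 - 1261117 = -1261122)
1/(q + u(-720, 1414)) = 1/(-1261122 + 668*(-720)) = 1/(-1261122 - 480960) = 1/(-1742082) = -1/1742082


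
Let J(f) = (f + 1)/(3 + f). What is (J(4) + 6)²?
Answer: 2209/49 ≈ 45.082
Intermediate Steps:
J(f) = (1 + f)/(3 + f)
(J(4) + 6)² = ((1 + 4)/(3 + 4) + 6)² = (5/7 + 6)² = (47/7)² = 2209/49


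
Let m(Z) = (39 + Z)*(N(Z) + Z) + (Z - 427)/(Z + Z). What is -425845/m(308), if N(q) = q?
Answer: -1629320/817833 ≈ -1.9922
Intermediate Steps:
m(Z) = (-427 + Z)/(2*Z) + 2*Z*(39 + Z) (m(Z) = (39 + Z)*(Z + Z) + (Z - 427)/(Z + Z) = (39 + Z)*(2*Z) + (-427 + Z)/((2*Z)) = 2*Z*(39 + Z) + (-427 + Z)*(1/(2*Z)) = 2*Z*(39 + Z) + (-427 + Z)/(2*Z) = (-427 + Z)/(2*Z) + 2*Z*(39 + Z))
-425845/m(308) = -425845*616/(-427 + 308*(1 + 4*308² + 156*308)) = -425845*616/(-427 + 308*(1 + 4*94864 + 48048)) = -425845*616/(-427 + 308*(1 + 379456 + 48048)) = -425845*616/(-427 + 308*427505) = -425845*616/(-427 + 131671540) = -425845/((½)*(1/308)*131671113) = -425845/18810159/88 = -425845*88/18810159 = -1629320/817833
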